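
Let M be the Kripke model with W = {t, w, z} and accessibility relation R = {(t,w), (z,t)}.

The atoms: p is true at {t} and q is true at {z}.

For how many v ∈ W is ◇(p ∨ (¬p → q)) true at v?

t: successors {w}; p ∨ (¬p → q) there: w:F. ✗
w: no successors, so ◇(p ∨ (¬p → q)) fails. ✗
z: successors {t}; p ∨ (¬p → q) there: t:T. ✓
Satisfying worlds: {z}.

1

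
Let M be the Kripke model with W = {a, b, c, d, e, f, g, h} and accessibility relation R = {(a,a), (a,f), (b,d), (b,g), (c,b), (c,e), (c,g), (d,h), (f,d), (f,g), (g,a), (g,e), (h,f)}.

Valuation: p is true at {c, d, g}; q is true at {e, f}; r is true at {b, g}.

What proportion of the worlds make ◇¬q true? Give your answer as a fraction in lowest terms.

3/4

a: successors {a, f}; ¬q there: a:T, f:F. ✓
b: successors {d, g}; ¬q there: d:T, g:T. ✓
c: successors {b, e, g}; ¬q there: b:T, e:F, g:T. ✓
d: successors {h}; ¬q there: h:T. ✓
e: no successors, so ◇¬q fails. ✗
f: successors {d, g}; ¬q there: d:T, g:T. ✓
g: successors {a, e}; ¬q there: a:T, e:F. ✓
h: successors {f}; ¬q there: f:F. ✗
That's 6 of 8 worlds, so 6/8 = 3/4.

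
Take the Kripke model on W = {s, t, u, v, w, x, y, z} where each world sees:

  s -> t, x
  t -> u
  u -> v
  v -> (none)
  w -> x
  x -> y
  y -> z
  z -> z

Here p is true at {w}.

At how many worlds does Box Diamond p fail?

7

s: successors {t, x}; Diamond p there: t:F, x:F. ✗
t: successors {u}; Diamond p there: u:F. ✗
u: successors {v}; Diamond p there: v:F. ✗
v: no successors, so Box Diamond p holds vacuously. ✓
w: successors {x}; Diamond p there: x:F. ✗
x: successors {y}; Diamond p there: y:F. ✗
y: successors {z}; Diamond p there: z:F. ✗
z: successors {z}; Diamond p there: z:F. ✗
Satisfying worlds: {v}.
So Box Diamond p fails at the other 7 worlds.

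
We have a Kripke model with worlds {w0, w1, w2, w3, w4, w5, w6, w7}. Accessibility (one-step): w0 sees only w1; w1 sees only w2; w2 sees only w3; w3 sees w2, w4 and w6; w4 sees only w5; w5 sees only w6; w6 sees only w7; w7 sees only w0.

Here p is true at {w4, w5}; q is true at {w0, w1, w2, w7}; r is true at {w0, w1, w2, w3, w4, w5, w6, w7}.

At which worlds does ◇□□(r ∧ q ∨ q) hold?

w0: successors {w1}; □□(r ∧ q ∨ q) there: w1:F. ✗
w1: successors {w2}; □□(r ∧ q ∨ q) there: w2:F. ✗
w2: successors {w3}; □□(r ∧ q ∨ q) there: w3:F. ✗
w3: successors {w2, w4, w6}; □□(r ∧ q ∨ q) there: w2:F, w4:F, w6:T. ✓
w4: successors {w5}; □□(r ∧ q ∨ q) there: w5:T. ✓
w5: successors {w6}; □□(r ∧ q ∨ q) there: w6:T. ✓
w6: successors {w7}; □□(r ∧ q ∨ q) there: w7:T. ✓
w7: successors {w0}; □□(r ∧ q ∨ q) there: w0:T. ✓

{w3, w4, w5, w6, w7}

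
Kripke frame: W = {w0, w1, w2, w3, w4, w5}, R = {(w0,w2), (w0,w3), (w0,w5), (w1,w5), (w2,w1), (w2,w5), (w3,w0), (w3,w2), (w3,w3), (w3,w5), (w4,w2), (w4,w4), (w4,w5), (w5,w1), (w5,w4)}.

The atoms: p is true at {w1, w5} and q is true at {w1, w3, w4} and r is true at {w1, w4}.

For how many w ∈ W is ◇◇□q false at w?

1

w0: successors {w2, w3, w5}; ◇□q there: w2:T, w3:T, w5:F. ✓
w1: successors {w5}; ◇□q there: w5:F. ✗
w2: successors {w1, w5}; ◇□q there: w1:T, w5:F. ✓
w3: successors {w0, w2, w3, w5}; ◇□q there: w0:T, w2:T, w3:T, w5:F. ✓
w4: successors {w2, w4, w5}; ◇□q there: w2:T, w4:T, w5:F. ✓
w5: successors {w1, w4}; ◇□q there: w1:T, w4:T. ✓
Satisfying worlds: {w0, w2, w3, w4, w5}.
So ◇◇□q fails at the other 1 world.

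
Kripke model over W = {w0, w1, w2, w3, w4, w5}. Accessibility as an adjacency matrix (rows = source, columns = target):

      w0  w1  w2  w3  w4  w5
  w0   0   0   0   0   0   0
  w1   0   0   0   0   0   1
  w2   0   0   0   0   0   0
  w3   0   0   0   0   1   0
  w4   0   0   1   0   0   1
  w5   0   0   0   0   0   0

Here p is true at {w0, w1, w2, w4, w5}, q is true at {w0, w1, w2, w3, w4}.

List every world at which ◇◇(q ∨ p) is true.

{w3}

w0: no successors, so ◇◇(q ∨ p) fails. ✗
w1: successors {w5}; ◇(q ∨ p) there: w5:F. ✗
w2: no successors, so ◇◇(q ∨ p) fails. ✗
w3: successors {w4}; ◇(q ∨ p) there: w4:T. ✓
w4: successors {w2, w5}; ◇(q ∨ p) there: w2:F, w5:F. ✗
w5: no successors, so ◇◇(q ∨ p) fails. ✗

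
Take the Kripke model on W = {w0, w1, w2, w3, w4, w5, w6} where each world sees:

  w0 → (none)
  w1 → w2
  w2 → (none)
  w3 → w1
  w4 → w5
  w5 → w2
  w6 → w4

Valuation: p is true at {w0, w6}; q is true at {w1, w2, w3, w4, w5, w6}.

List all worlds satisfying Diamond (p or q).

{w1, w3, w4, w5, w6}

w0: no successors, so Diamond (p or q) fails. ✗
w1: successors {w2}; p or q there: w2:T. ✓
w2: no successors, so Diamond (p or q) fails. ✗
w3: successors {w1}; p or q there: w1:T. ✓
w4: successors {w5}; p or q there: w5:T. ✓
w5: successors {w2}; p or q there: w2:T. ✓
w6: successors {w4}; p or q there: w4:T. ✓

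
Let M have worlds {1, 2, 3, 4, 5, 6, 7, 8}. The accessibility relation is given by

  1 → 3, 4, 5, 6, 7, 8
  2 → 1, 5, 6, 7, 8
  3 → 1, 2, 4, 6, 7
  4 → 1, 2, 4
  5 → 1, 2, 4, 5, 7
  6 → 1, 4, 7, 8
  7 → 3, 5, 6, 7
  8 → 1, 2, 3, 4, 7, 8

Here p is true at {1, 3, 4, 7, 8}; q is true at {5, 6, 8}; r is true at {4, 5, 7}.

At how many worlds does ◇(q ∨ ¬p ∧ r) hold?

7

1: successors {3, 4, 5, 6, 7, 8}; q ∨ ¬p ∧ r there: 3:F, 4:F, 5:T, 6:T, 7:F, 8:T. ✓
2: successors {1, 5, 6, 7, 8}; q ∨ ¬p ∧ r there: 1:F, 5:T, 6:T, 7:F, 8:T. ✓
3: successors {1, 2, 4, 6, 7}; q ∨ ¬p ∧ r there: 1:F, 2:F, 4:F, 6:T, 7:F. ✓
4: successors {1, 2, 4}; q ∨ ¬p ∧ r there: 1:F, 2:F, 4:F. ✗
5: successors {1, 2, 4, 5, 7}; q ∨ ¬p ∧ r there: 1:F, 2:F, 4:F, 5:T, 7:F. ✓
6: successors {1, 4, 7, 8}; q ∨ ¬p ∧ r there: 1:F, 4:F, 7:F, 8:T. ✓
7: successors {3, 5, 6, 7}; q ∨ ¬p ∧ r there: 3:F, 5:T, 6:T, 7:F. ✓
8: successors {1, 2, 3, 4, 7, 8}; q ∨ ¬p ∧ r there: 1:F, 2:F, 3:F, 4:F, 7:F, 8:T. ✓
Satisfying worlds: {1, 2, 3, 5, 6, 7, 8}.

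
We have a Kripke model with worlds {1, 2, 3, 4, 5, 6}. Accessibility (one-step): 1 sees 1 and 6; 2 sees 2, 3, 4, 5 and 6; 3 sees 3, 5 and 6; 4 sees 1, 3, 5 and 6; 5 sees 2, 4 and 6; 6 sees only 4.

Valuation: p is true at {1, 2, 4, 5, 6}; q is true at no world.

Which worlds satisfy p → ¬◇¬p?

{1, 3, 5, 6}

1: p is T, ¬◇¬p is T. ✓
2: p is T, ¬◇¬p is F. ✗
3: p is F, ¬◇¬p is F. ✓
4: p is T, ¬◇¬p is F. ✗
5: p is T, ¬◇¬p is T. ✓
6: p is T, ¬◇¬p is T. ✓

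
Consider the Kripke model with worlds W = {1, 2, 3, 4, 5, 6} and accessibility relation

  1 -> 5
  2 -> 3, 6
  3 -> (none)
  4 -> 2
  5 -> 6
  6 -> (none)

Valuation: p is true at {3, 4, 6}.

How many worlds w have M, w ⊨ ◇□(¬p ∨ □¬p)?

4

1: successors {5}; □(¬p ∨ □¬p) there: 5:T. ✓
2: successors {3, 6}; □(¬p ∨ □¬p) there: 3:T, 6:T. ✓
3: no successors, so ◇□(¬p ∨ □¬p) fails. ✗
4: successors {2}; □(¬p ∨ □¬p) there: 2:T. ✓
5: successors {6}; □(¬p ∨ □¬p) there: 6:T. ✓
6: no successors, so ◇□(¬p ∨ □¬p) fails. ✗
Satisfying worlds: {1, 2, 4, 5}.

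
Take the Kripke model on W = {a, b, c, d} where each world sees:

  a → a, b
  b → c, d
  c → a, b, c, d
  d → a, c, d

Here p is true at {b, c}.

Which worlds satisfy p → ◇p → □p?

{a, d}

a: p is F, ◇p → □p is F. ✓
b: p is T, ◇p → □p is F. ✗
c: p is T, ◇p → □p is F. ✗
d: p is F, ◇p → □p is F. ✓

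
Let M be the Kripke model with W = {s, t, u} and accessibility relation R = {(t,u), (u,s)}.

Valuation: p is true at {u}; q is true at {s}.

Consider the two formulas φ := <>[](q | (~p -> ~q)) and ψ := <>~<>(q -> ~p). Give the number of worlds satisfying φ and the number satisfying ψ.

For <>[](q | (~p -> ~q)):
s: no successors, so <>[](q | (~p -> ~q)) fails. ✗
t: successors {u}; [](q | (~p -> ~q)) there: u:T. ✓
u: successors {s}; [](q | (~p -> ~q)) there: s:T. ✓
— 2 worlds.
For <>~<>(q -> ~p):
s: no successors, so <>~<>(q -> ~p) fails. ✗
t: successors {u}; ~<>(q -> ~p) there: u:F. ✗
u: successors {s}; ~<>(q -> ~p) there: s:T. ✓
— 1 world.

2 and 1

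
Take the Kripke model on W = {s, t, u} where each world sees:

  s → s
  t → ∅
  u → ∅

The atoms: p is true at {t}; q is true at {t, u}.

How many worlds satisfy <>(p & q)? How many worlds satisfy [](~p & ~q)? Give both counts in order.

0 and 3

For <>(p & q):
s: successors {s}; p & q there: s:F. ✗
t: no successors, so <>(p & q) fails. ✗
u: no successors, so <>(p & q) fails. ✗
— 0 worlds.
For [](~p & ~q):
s: successors {s}; ~p & ~q there: s:T. ✓
t: no successors, so [](~p & ~q) holds vacuously. ✓
u: no successors, so [](~p & ~q) holds vacuously. ✓
— 3 worlds.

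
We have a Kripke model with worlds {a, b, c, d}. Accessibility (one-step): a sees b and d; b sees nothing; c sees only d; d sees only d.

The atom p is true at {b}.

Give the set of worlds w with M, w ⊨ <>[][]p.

a: successors {b, d}; [][]p there: b:T, d:F. ✓
b: no successors, so <>[][]p fails. ✗
c: successors {d}; [][]p there: d:F. ✗
d: successors {d}; [][]p there: d:F. ✗

{a}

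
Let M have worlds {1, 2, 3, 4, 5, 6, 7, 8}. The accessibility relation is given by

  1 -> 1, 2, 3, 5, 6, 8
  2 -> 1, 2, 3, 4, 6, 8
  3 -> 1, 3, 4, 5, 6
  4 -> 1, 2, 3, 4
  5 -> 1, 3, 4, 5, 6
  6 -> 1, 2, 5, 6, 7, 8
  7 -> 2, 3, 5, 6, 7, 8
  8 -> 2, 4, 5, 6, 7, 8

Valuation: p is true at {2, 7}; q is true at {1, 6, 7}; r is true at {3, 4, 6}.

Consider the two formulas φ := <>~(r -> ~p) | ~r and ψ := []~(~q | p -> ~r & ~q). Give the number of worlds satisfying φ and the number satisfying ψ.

For <>~(r -> ~p) | ~r:
1: <>~(r -> ~p) is F, ~r is T. ✓
2: <>~(r -> ~p) is F, ~r is T. ✓
3: <>~(r -> ~p) is F, ~r is F. ✗
4: <>~(r -> ~p) is F, ~r is F. ✗
5: <>~(r -> ~p) is F, ~r is T. ✓
6: <>~(r -> ~p) is F, ~r is F. ✗
7: <>~(r -> ~p) is F, ~r is T. ✓
8: <>~(r -> ~p) is F, ~r is T. ✓
— 5 worlds.
For []~(~q | p -> ~r & ~q):
1: successors {1, 2, 3, 5, 6, 8}; ~(~q | p -> ~r & ~q) there: 1:F, 2:F, 3:T, 5:F, 6:F, 8:F. ✗
2: successors {1, 2, 3, 4, 6, 8}; ~(~q | p -> ~r & ~q) there: 1:F, 2:F, 3:T, 4:T, 6:F, 8:F. ✗
3: successors {1, 3, 4, 5, 6}; ~(~q | p -> ~r & ~q) there: 1:F, 3:T, 4:T, 5:F, 6:F. ✗
4: successors {1, 2, 3, 4}; ~(~q | p -> ~r & ~q) there: 1:F, 2:F, 3:T, 4:T. ✗
5: successors {1, 3, 4, 5, 6}; ~(~q | p -> ~r & ~q) there: 1:F, 3:T, 4:T, 5:F, 6:F. ✗
6: successors {1, 2, 5, 6, 7, 8}; ~(~q | p -> ~r & ~q) there: 1:F, 2:F, 5:F, 6:F, 7:T, 8:F. ✗
7: successors {2, 3, 5, 6, 7, 8}; ~(~q | p -> ~r & ~q) there: 2:F, 3:T, 5:F, 6:F, 7:T, 8:F. ✗
8: successors {2, 4, 5, 6, 7, 8}; ~(~q | p -> ~r & ~q) there: 2:F, 4:T, 5:F, 6:F, 7:T, 8:F. ✗
— 0 worlds.

5 and 0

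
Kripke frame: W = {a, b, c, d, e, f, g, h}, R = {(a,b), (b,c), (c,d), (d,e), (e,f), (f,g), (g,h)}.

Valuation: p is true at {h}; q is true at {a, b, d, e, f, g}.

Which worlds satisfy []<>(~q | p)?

{a, f, h}

a: successors {b}; <>(~q | p) there: b:T. ✓
b: successors {c}; <>(~q | p) there: c:F. ✗
c: successors {d}; <>(~q | p) there: d:F. ✗
d: successors {e}; <>(~q | p) there: e:F. ✗
e: successors {f}; <>(~q | p) there: f:F. ✗
f: successors {g}; <>(~q | p) there: g:T. ✓
g: successors {h}; <>(~q | p) there: h:F. ✗
h: no successors, so []<>(~q | p) holds vacuously. ✓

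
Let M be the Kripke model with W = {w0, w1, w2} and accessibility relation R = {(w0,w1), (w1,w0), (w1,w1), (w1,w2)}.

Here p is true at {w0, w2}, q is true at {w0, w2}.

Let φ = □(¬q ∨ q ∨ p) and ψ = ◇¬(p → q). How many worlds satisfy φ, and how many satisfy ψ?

For □(¬q ∨ q ∨ p):
w0: successors {w1}; ¬q ∨ q ∨ p there: w1:T. ✓
w1: successors {w0, w1, w2}; ¬q ∨ q ∨ p there: w0:T, w1:T, w2:T. ✓
w2: no successors, so □(¬q ∨ q ∨ p) holds vacuously. ✓
— 3 worlds.
For ◇¬(p → q):
w0: successors {w1}; ¬(p → q) there: w1:F. ✗
w1: successors {w0, w1, w2}; ¬(p → q) there: w0:F, w1:F, w2:F. ✗
w2: no successors, so ◇¬(p → q) fails. ✗
— 0 worlds.

3 and 0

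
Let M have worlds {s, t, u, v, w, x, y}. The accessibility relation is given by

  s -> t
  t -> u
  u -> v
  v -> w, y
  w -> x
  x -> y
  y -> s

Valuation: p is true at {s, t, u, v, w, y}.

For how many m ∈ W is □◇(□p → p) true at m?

6

s: successors {t}; ◇(□p → p) there: t:T. ✓
t: successors {u}; ◇(□p → p) there: u:T. ✓
u: successors {v}; ◇(□p → p) there: v:T. ✓
v: successors {w, y}; ◇(□p → p) there: w:F, y:T. ✗
w: successors {x}; ◇(□p → p) there: x:T. ✓
x: successors {y}; ◇(□p → p) there: y:T. ✓
y: successors {s}; ◇(□p → p) there: s:T. ✓
Satisfying worlds: {s, t, u, w, x, y}.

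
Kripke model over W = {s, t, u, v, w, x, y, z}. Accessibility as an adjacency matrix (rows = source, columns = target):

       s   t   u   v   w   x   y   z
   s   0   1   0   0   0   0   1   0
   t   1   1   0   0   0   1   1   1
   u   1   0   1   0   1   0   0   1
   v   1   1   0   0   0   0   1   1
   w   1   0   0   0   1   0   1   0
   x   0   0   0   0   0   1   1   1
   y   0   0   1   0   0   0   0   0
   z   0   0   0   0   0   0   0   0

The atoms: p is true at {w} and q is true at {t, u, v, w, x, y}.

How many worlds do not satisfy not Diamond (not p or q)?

s: Diamond (not p or q) is T. ✗
t: Diamond (not p or q) is T. ✗
u: Diamond (not p or q) is T. ✗
v: Diamond (not p or q) is T. ✗
w: Diamond (not p or q) is T. ✗
x: Diamond (not p or q) is T. ✗
y: Diamond (not p or q) is T. ✗
z: Diamond (not p or q) is F. ✓
Satisfying worlds: {z}.
So not Diamond (not p or q) fails at the other 7 worlds.

7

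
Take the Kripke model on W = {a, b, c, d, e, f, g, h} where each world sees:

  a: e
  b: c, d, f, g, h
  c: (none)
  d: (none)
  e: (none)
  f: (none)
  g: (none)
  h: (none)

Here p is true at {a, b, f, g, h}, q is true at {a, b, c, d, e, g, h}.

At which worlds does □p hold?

{c, d, e, f, g, h}

a: successors {e}; p there: e:F. ✗
b: successors {c, d, f, g, h}; p there: c:F, d:F, f:T, g:T, h:T. ✗
c: no successors, so □p holds vacuously. ✓
d: no successors, so □p holds vacuously. ✓
e: no successors, so □p holds vacuously. ✓
f: no successors, so □p holds vacuously. ✓
g: no successors, so □p holds vacuously. ✓
h: no successors, so □p holds vacuously. ✓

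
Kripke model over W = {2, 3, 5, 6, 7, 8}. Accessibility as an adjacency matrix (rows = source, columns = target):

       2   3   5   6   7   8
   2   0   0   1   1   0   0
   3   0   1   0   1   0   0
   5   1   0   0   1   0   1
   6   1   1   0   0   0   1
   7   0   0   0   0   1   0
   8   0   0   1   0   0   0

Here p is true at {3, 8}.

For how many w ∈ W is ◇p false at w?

3

2: successors {5, 6}; p there: 5:F, 6:F. ✗
3: successors {3, 6}; p there: 3:T, 6:F. ✓
5: successors {2, 6, 8}; p there: 2:F, 6:F, 8:T. ✓
6: successors {2, 3, 8}; p there: 2:F, 3:T, 8:T. ✓
7: successors {7}; p there: 7:F. ✗
8: successors {5}; p there: 5:F. ✗
Satisfying worlds: {3, 5, 6}.
So ◇p fails at the other 3 worlds.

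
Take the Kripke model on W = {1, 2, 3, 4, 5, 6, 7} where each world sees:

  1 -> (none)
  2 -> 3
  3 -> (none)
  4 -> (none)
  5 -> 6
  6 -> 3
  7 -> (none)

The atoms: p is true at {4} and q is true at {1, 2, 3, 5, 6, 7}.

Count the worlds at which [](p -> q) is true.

1: no successors, so [](p -> q) holds vacuously. ✓
2: successors {3}; p -> q there: 3:T. ✓
3: no successors, so [](p -> q) holds vacuously. ✓
4: no successors, so [](p -> q) holds vacuously. ✓
5: successors {6}; p -> q there: 6:T. ✓
6: successors {3}; p -> q there: 3:T. ✓
7: no successors, so [](p -> q) holds vacuously. ✓
Satisfying worlds: {1, 2, 3, 4, 5, 6, 7}.

7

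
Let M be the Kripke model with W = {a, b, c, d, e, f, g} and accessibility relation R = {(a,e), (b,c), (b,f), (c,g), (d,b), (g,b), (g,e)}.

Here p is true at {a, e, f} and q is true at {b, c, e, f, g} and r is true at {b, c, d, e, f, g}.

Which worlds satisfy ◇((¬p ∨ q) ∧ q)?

{a, b, c, d, g}

a: successors {e}; (¬p ∨ q) ∧ q there: e:T. ✓
b: successors {c, f}; (¬p ∨ q) ∧ q there: c:T, f:T. ✓
c: successors {g}; (¬p ∨ q) ∧ q there: g:T. ✓
d: successors {b}; (¬p ∨ q) ∧ q there: b:T. ✓
e: no successors, so ◇((¬p ∨ q) ∧ q) fails. ✗
f: no successors, so ◇((¬p ∨ q) ∧ q) fails. ✗
g: successors {b, e}; (¬p ∨ q) ∧ q there: b:T, e:T. ✓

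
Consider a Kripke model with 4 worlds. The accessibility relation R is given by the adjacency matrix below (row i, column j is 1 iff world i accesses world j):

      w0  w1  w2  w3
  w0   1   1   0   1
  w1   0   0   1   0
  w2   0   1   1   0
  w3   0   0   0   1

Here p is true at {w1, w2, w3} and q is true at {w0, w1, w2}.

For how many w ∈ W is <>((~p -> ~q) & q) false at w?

w0: successors {w0, w1, w3}; (~p -> ~q) & q there: w0:F, w1:T, w3:F. ✓
w1: successors {w2}; (~p -> ~q) & q there: w2:T. ✓
w2: successors {w1, w2}; (~p -> ~q) & q there: w1:T, w2:T. ✓
w3: successors {w3}; (~p -> ~q) & q there: w3:F. ✗
Satisfying worlds: {w0, w1, w2}.
So <>((~p -> ~q) & q) fails at the other 1 world.

1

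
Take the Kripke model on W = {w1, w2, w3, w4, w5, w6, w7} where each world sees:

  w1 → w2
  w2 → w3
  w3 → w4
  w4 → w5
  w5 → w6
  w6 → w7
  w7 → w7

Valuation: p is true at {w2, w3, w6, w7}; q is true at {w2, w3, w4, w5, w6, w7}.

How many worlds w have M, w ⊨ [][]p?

w1: successors {w2}; []p there: w2:T. ✓
w2: successors {w3}; []p there: w3:F. ✗
w3: successors {w4}; []p there: w4:F. ✗
w4: successors {w5}; []p there: w5:T. ✓
w5: successors {w6}; []p there: w6:T. ✓
w6: successors {w7}; []p there: w7:T. ✓
w7: successors {w7}; []p there: w7:T. ✓
Satisfying worlds: {w1, w4, w5, w6, w7}.

5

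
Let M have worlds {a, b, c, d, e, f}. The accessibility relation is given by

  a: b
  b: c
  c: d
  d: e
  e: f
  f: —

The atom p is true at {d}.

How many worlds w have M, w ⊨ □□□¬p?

5

a: successors {b}; □□¬p there: b:F. ✗
b: successors {c}; □□¬p there: c:T. ✓
c: successors {d}; □□¬p there: d:T. ✓
d: successors {e}; □□¬p there: e:T. ✓
e: successors {f}; □□¬p there: f:T. ✓
f: no successors, so □□□¬p holds vacuously. ✓
Satisfying worlds: {b, c, d, e, f}.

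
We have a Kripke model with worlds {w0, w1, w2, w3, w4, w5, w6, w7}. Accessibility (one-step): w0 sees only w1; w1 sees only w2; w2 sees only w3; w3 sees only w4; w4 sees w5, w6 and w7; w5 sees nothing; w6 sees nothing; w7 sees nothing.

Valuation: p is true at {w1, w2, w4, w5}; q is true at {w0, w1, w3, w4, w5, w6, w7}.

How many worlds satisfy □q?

w0: successors {w1}; q there: w1:T. ✓
w1: successors {w2}; q there: w2:F. ✗
w2: successors {w3}; q there: w3:T. ✓
w3: successors {w4}; q there: w4:T. ✓
w4: successors {w5, w6, w7}; q there: w5:T, w6:T, w7:T. ✓
w5: no successors, so □q holds vacuously. ✓
w6: no successors, so □q holds vacuously. ✓
w7: no successors, so □q holds vacuously. ✓
Satisfying worlds: {w0, w2, w3, w4, w5, w6, w7}.

7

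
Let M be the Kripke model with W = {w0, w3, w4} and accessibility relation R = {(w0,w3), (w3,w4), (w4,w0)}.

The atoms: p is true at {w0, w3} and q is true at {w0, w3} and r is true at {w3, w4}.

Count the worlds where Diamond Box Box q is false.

1

w0: successors {w3}; Box Box q there: w3:T. ✓
w3: successors {w4}; Box Box q there: w4:T. ✓
w4: successors {w0}; Box Box q there: w0:F. ✗
Satisfying worlds: {w0, w3}.
So Diamond Box Box q fails at the other 1 world.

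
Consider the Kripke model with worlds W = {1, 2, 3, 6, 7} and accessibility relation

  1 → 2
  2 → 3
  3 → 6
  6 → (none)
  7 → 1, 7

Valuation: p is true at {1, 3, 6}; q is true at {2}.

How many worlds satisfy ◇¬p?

1: successors {2}; ¬p there: 2:T. ✓
2: successors {3}; ¬p there: 3:F. ✗
3: successors {6}; ¬p there: 6:F. ✗
6: no successors, so ◇¬p fails. ✗
7: successors {1, 7}; ¬p there: 1:F, 7:T. ✓
Satisfying worlds: {1, 7}.

2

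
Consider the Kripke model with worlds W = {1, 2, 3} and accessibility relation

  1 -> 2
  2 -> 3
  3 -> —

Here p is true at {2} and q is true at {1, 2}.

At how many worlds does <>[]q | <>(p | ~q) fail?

1: <>[]q is F, <>(p | ~q) is T. ✓
2: <>[]q is T, <>(p | ~q) is T. ✓
3: <>[]q is F, <>(p | ~q) is F. ✗
Satisfying worlds: {1, 2}.
So <>[]q | <>(p | ~q) fails at the other 1 world.

1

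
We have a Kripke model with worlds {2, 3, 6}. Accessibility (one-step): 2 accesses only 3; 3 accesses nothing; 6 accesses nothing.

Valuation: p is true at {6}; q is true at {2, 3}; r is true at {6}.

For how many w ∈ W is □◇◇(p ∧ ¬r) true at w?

2

2: successors {3}; ◇◇(p ∧ ¬r) there: 3:F. ✗
3: no successors, so □◇◇(p ∧ ¬r) holds vacuously. ✓
6: no successors, so □◇◇(p ∧ ¬r) holds vacuously. ✓
Satisfying worlds: {3, 6}.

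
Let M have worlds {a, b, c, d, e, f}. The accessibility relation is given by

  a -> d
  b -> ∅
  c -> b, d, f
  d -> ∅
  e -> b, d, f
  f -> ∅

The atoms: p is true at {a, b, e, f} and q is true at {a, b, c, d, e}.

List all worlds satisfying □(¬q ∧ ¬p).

a: successors {d}; ¬q ∧ ¬p there: d:F. ✗
b: no successors, so □(¬q ∧ ¬p) holds vacuously. ✓
c: successors {b, d, f}; ¬q ∧ ¬p there: b:F, d:F, f:F. ✗
d: no successors, so □(¬q ∧ ¬p) holds vacuously. ✓
e: successors {b, d, f}; ¬q ∧ ¬p there: b:F, d:F, f:F. ✗
f: no successors, so □(¬q ∧ ¬p) holds vacuously. ✓

{b, d, f}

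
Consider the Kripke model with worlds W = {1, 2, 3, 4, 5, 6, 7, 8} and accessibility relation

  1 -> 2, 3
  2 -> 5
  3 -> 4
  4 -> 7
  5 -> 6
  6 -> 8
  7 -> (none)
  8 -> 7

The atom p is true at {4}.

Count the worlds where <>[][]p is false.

4

1: successors {2, 3}; [][]p there: 2:F, 3:F. ✗
2: successors {5}; [][]p there: 5:F. ✗
3: successors {4}; [][]p there: 4:T. ✓
4: successors {7}; [][]p there: 7:T. ✓
5: successors {6}; [][]p there: 6:F. ✗
6: successors {8}; [][]p there: 8:T. ✓
7: no successors, so <>[][]p fails. ✗
8: successors {7}; [][]p there: 7:T. ✓
Satisfying worlds: {3, 4, 6, 8}.
So <>[][]p fails at the other 4 worlds.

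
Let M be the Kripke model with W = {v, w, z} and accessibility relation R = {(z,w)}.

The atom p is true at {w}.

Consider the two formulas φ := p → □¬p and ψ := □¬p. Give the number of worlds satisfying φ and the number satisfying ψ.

3 and 2

For p → □¬p:
v: p is F, □¬p is T. ✓
w: p is T, □¬p is T. ✓
z: p is F, □¬p is F. ✓
— 3 worlds.
For □¬p:
v: no successors, so □¬p holds vacuously. ✓
w: no successors, so □¬p holds vacuously. ✓
z: successors {w}; ¬p there: w:F. ✗
— 2 worlds.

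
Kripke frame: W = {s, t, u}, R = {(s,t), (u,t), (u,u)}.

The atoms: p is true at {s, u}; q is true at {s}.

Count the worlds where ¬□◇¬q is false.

1

s: □◇¬q is F. ✓
t: □◇¬q is T. ✗
u: □◇¬q is F. ✓
Satisfying worlds: {s, u}.
So ¬□◇¬q fails at the other 1 world.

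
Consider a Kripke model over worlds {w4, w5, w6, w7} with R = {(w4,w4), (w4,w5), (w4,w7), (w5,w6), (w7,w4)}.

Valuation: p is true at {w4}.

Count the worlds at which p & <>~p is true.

w4: p is T, <>~p is T. ✓
w5: p is F, <>~p is T. ✗
w6: p is F, <>~p is F. ✗
w7: p is F, <>~p is F. ✗
Satisfying worlds: {w4}.

1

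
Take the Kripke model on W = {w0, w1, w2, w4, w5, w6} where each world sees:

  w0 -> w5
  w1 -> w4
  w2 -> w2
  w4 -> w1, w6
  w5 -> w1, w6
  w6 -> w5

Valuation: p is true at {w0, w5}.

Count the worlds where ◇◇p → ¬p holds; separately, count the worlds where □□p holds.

For ◇◇p → ¬p:
w0: ◇◇p is F, ¬p is F. ✓
w1: ◇◇p is F, ¬p is T. ✓
w2: ◇◇p is F, ¬p is T. ✓
w4: ◇◇p is T, ¬p is T. ✓
w5: ◇◇p is T, ¬p is F. ✗
w6: ◇◇p is F, ¬p is T. ✓
— 5 worlds.
For □□p:
w0: successors {w5}; □p there: w5:F. ✗
w1: successors {w4}; □p there: w4:F. ✗
w2: successors {w2}; □p there: w2:F. ✗
w4: successors {w1, w6}; □p there: w1:F, w6:T. ✗
w5: successors {w1, w6}; □p there: w1:F, w6:T. ✗
w6: successors {w5}; □p there: w5:F. ✗
— 0 worlds.

5 and 0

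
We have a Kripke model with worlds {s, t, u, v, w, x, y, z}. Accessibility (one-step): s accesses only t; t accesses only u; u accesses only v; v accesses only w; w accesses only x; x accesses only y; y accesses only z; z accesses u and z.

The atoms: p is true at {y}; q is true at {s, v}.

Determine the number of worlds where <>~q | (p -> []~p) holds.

s: <>~q is T, p -> []~p is T. ✓
t: <>~q is T, p -> []~p is T. ✓
u: <>~q is F, p -> []~p is T. ✓
v: <>~q is T, p -> []~p is T. ✓
w: <>~q is T, p -> []~p is T. ✓
x: <>~q is T, p -> []~p is T. ✓
y: <>~q is T, p -> []~p is T. ✓
z: <>~q is T, p -> []~p is T. ✓
Satisfying worlds: {s, t, u, v, w, x, y, z}.

8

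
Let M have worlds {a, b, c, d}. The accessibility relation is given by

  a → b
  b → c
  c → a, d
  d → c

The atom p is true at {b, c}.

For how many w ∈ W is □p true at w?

3

a: successors {b}; p there: b:T. ✓
b: successors {c}; p there: c:T. ✓
c: successors {a, d}; p there: a:F, d:F. ✗
d: successors {c}; p there: c:T. ✓
Satisfying worlds: {a, b, d}.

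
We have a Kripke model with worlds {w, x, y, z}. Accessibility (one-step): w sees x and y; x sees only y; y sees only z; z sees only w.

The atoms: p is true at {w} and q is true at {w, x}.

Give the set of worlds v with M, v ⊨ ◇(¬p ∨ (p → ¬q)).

w: successors {x, y}; ¬p ∨ (p → ¬q) there: x:T, y:T. ✓
x: successors {y}; ¬p ∨ (p → ¬q) there: y:T. ✓
y: successors {z}; ¬p ∨ (p → ¬q) there: z:T. ✓
z: successors {w}; ¬p ∨ (p → ¬q) there: w:F. ✗

{w, x, y}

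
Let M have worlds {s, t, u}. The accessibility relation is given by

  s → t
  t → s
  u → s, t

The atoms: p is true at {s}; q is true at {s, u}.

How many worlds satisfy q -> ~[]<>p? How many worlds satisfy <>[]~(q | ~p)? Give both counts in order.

2 and 0

For q -> ~[]<>p:
s: q is T, ~[]<>p is F. ✗
t: q is F, ~[]<>p is T. ✓
u: q is T, ~[]<>p is T. ✓
— 2 worlds.
For <>[]~(q | ~p):
s: successors {t}; []~(q | ~p) there: t:F. ✗
t: successors {s}; []~(q | ~p) there: s:F. ✗
u: successors {s, t}; []~(q | ~p) there: s:F, t:F. ✗
— 0 worlds.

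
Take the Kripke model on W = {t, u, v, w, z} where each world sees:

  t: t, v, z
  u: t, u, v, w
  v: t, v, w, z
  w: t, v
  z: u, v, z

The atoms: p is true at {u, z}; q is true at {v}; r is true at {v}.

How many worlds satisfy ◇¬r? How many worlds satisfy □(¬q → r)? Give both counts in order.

5 and 0

For ◇¬r:
t: successors {t, v, z}; ¬r there: t:T, v:F, z:T. ✓
u: successors {t, u, v, w}; ¬r there: t:T, u:T, v:F, w:T. ✓
v: successors {t, v, w, z}; ¬r there: t:T, v:F, w:T, z:T. ✓
w: successors {t, v}; ¬r there: t:T, v:F. ✓
z: successors {u, v, z}; ¬r there: u:T, v:F, z:T. ✓
— 5 worlds.
For □(¬q → r):
t: successors {t, v, z}; ¬q → r there: t:F, v:T, z:F. ✗
u: successors {t, u, v, w}; ¬q → r there: t:F, u:F, v:T, w:F. ✗
v: successors {t, v, w, z}; ¬q → r there: t:F, v:T, w:F, z:F. ✗
w: successors {t, v}; ¬q → r there: t:F, v:T. ✗
z: successors {u, v, z}; ¬q → r there: u:F, v:T, z:F. ✗
— 0 worlds.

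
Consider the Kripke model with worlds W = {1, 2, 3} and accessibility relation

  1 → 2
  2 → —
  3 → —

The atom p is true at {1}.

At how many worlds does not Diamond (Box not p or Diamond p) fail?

1

1: Diamond (Box not p or Diamond p) is T. ✗
2: Diamond (Box not p or Diamond p) is F. ✓
3: Diamond (Box not p or Diamond p) is F. ✓
Satisfying worlds: {2, 3}.
So not Diamond (Box not p or Diamond p) fails at the other 1 world.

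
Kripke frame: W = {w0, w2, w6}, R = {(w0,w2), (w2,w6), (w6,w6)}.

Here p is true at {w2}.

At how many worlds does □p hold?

w0: successors {w2}; p there: w2:T. ✓
w2: successors {w6}; p there: w6:F. ✗
w6: successors {w6}; p there: w6:F. ✗
Satisfying worlds: {w0}.

1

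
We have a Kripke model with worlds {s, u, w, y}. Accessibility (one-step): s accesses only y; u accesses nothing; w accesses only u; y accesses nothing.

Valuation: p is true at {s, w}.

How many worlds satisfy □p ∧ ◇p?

s: □p is F, ◇p is F. ✗
u: □p is T, ◇p is F. ✗
w: □p is F, ◇p is F. ✗
y: □p is T, ◇p is F. ✗
Satisfying worlds: ∅.

0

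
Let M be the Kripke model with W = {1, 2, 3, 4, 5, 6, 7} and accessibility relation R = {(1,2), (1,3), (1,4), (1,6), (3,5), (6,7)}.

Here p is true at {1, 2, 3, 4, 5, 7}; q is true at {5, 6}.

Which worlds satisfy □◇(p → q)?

1: successors {2, 3, 4, 6}; ◇(p → q) there: 2:F, 3:T, 4:F, 6:F. ✗
2: no successors, so □◇(p → q) holds vacuously. ✓
3: successors {5}; ◇(p → q) there: 5:F. ✗
4: no successors, so □◇(p → q) holds vacuously. ✓
5: no successors, so □◇(p → q) holds vacuously. ✓
6: successors {7}; ◇(p → q) there: 7:F. ✗
7: no successors, so □◇(p → q) holds vacuously. ✓

{2, 4, 5, 7}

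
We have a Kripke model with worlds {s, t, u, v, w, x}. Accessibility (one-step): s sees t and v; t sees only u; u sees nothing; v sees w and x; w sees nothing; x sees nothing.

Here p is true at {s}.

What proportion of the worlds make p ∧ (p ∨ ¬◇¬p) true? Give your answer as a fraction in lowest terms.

s: p is T, p ∨ ¬◇¬p is T. ✓
t: p is F, p ∨ ¬◇¬p is F. ✗
u: p is F, p ∨ ¬◇¬p is T. ✗
v: p is F, p ∨ ¬◇¬p is F. ✗
w: p is F, p ∨ ¬◇¬p is T. ✗
x: p is F, p ∨ ¬◇¬p is T. ✗
That's 1 of 6 worlds, so 1/6.

1/6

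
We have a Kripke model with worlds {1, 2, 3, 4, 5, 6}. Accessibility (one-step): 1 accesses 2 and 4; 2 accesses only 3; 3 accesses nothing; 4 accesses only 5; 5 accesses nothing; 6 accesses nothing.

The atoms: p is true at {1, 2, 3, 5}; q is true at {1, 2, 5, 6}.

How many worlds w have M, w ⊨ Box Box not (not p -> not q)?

1: successors {2, 4}; Box not (not p -> not q) there: 2:F, 4:F. ✗
2: successors {3}; Box not (not p -> not q) there: 3:T. ✓
3: no successors, so Box Box not (not p -> not q) holds vacuously. ✓
4: successors {5}; Box not (not p -> not q) there: 5:T. ✓
5: no successors, so Box Box not (not p -> not q) holds vacuously. ✓
6: no successors, so Box Box not (not p -> not q) holds vacuously. ✓
Satisfying worlds: {2, 3, 4, 5, 6}.

5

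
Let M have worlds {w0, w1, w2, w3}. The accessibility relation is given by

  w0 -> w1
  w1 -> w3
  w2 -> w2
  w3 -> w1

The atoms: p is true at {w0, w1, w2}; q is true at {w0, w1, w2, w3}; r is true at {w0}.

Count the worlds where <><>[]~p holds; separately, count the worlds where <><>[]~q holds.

For <><>[]~p:
w0: successors {w1}; <>[]~p there: w1:F. ✗
w1: successors {w3}; <>[]~p there: w3:T. ✓
w2: successors {w2}; <>[]~p there: w2:F. ✗
w3: successors {w1}; <>[]~p there: w1:F. ✗
— 1 world.
For <><>[]~q:
w0: successors {w1}; <>[]~q there: w1:F. ✗
w1: successors {w3}; <>[]~q there: w3:F. ✗
w2: successors {w2}; <>[]~q there: w2:F. ✗
w3: successors {w1}; <>[]~q there: w1:F. ✗
— 0 worlds.

1 and 0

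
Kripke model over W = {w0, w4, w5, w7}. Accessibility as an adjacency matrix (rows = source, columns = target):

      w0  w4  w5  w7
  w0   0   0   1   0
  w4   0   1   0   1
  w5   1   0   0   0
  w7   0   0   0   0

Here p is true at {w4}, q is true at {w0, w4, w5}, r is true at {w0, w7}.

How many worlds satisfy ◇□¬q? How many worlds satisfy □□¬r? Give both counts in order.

1 and 2

For ◇□¬q:
w0: successors {w5}; □¬q there: w5:F. ✗
w4: successors {w4, w7}; □¬q there: w4:F, w7:T. ✓
w5: successors {w0}; □¬q there: w0:F. ✗
w7: no successors, so ◇□¬q fails. ✗
— 1 world.
For □□¬r:
w0: successors {w5}; □¬r there: w5:F. ✗
w4: successors {w4, w7}; □¬r there: w4:F, w7:T. ✗
w5: successors {w0}; □¬r there: w0:T. ✓
w7: no successors, so □□¬r holds vacuously. ✓
— 2 worlds.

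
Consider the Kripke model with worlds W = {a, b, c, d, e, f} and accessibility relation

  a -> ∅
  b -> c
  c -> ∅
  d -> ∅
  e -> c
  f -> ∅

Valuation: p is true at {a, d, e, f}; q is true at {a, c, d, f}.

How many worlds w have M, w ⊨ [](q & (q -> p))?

a: no successors, so [](q & (q -> p)) holds vacuously. ✓
b: successors {c}; q & (q -> p) there: c:F. ✗
c: no successors, so [](q & (q -> p)) holds vacuously. ✓
d: no successors, so [](q & (q -> p)) holds vacuously. ✓
e: successors {c}; q & (q -> p) there: c:F. ✗
f: no successors, so [](q & (q -> p)) holds vacuously. ✓
Satisfying worlds: {a, c, d, f}.

4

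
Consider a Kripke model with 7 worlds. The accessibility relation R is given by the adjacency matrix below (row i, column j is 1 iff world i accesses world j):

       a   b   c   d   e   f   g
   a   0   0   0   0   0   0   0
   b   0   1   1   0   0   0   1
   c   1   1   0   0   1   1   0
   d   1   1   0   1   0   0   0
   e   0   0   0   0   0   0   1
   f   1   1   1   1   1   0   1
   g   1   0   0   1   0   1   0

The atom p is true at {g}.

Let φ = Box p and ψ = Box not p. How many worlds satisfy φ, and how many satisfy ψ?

For Box p:
a: no successors, so Box p holds vacuously. ✓
b: successors {b, c, g}; p there: b:F, c:F, g:T. ✗
c: successors {a, b, e, f}; p there: a:F, b:F, e:F, f:F. ✗
d: successors {a, b, d}; p there: a:F, b:F, d:F. ✗
e: successors {g}; p there: g:T. ✓
f: successors {a, b, c, d, e, g}; p there: a:F, b:F, c:F, d:F, e:F, g:T. ✗
g: successors {a, d, f}; p there: a:F, d:F, f:F. ✗
— 2 worlds.
For Box not p:
a: no successors, so Box not p holds vacuously. ✓
b: successors {b, c, g}; not p there: b:T, c:T, g:F. ✗
c: successors {a, b, e, f}; not p there: a:T, b:T, e:T, f:T. ✓
d: successors {a, b, d}; not p there: a:T, b:T, d:T. ✓
e: successors {g}; not p there: g:F. ✗
f: successors {a, b, c, d, e, g}; not p there: a:T, b:T, c:T, d:T, e:T, g:F. ✗
g: successors {a, d, f}; not p there: a:T, d:T, f:T. ✓
— 4 worlds.

2 and 4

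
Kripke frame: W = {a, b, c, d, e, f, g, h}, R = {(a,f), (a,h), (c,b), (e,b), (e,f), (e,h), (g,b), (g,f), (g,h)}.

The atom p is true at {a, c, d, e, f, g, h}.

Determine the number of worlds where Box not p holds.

5

a: successors {f, h}; not p there: f:F, h:F. ✗
b: no successors, so Box not p holds vacuously. ✓
c: successors {b}; not p there: b:T. ✓
d: no successors, so Box not p holds vacuously. ✓
e: successors {b, f, h}; not p there: b:T, f:F, h:F. ✗
f: no successors, so Box not p holds vacuously. ✓
g: successors {b, f, h}; not p there: b:T, f:F, h:F. ✗
h: no successors, so Box not p holds vacuously. ✓
Satisfying worlds: {b, c, d, f, h}.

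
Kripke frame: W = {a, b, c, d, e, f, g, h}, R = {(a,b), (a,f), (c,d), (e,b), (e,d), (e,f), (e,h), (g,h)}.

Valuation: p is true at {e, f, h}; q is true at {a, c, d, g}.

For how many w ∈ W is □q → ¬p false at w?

2

a: □q is F, ¬p is T. ✓
b: □q is T, ¬p is T. ✓
c: □q is T, ¬p is T. ✓
d: □q is T, ¬p is T. ✓
e: □q is F, ¬p is F. ✓
f: □q is T, ¬p is F. ✗
g: □q is F, ¬p is T. ✓
h: □q is T, ¬p is F. ✗
Satisfying worlds: {a, b, c, d, e, g}.
So □q → ¬p fails at the other 2 worlds.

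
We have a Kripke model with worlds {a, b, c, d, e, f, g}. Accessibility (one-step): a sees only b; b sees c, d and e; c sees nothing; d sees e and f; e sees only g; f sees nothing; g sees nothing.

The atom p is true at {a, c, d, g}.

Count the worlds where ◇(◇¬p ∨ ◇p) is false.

a: successors {b}; ◇¬p ∨ ◇p there: b:T. ✓
b: successors {c, d, e}; ◇¬p ∨ ◇p there: c:F, d:T, e:T. ✓
c: no successors, so ◇(◇¬p ∨ ◇p) fails. ✗
d: successors {e, f}; ◇¬p ∨ ◇p there: e:T, f:F. ✓
e: successors {g}; ◇¬p ∨ ◇p there: g:F. ✗
f: no successors, so ◇(◇¬p ∨ ◇p) fails. ✗
g: no successors, so ◇(◇¬p ∨ ◇p) fails. ✗
Satisfying worlds: {a, b, d}.
So ◇(◇¬p ∨ ◇p) fails at the other 4 worlds.

4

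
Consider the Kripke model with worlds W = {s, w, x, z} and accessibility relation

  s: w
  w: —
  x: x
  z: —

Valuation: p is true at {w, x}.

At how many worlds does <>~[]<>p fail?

s: successors {w}; ~[]<>p there: w:F. ✗
w: no successors, so <>~[]<>p fails. ✗
x: successors {x}; ~[]<>p there: x:F. ✗
z: no successors, so <>~[]<>p fails. ✗
Satisfying worlds: ∅.
So <>~[]<>p fails at the other 4 worlds.

4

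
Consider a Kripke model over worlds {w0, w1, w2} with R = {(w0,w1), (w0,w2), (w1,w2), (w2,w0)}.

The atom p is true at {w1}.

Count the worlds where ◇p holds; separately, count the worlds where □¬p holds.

1 and 2

For ◇p:
w0: successors {w1, w2}; p there: w1:T, w2:F. ✓
w1: successors {w2}; p there: w2:F. ✗
w2: successors {w0}; p there: w0:F. ✗
— 1 world.
For □¬p:
w0: successors {w1, w2}; ¬p there: w1:F, w2:T. ✗
w1: successors {w2}; ¬p there: w2:T. ✓
w2: successors {w0}; ¬p there: w0:T. ✓
— 2 worlds.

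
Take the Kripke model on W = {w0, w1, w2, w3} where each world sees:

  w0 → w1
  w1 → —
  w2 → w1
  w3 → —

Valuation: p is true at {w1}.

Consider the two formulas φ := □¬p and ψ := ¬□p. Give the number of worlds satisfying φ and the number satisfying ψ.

For □¬p:
w0: successors {w1}; ¬p there: w1:F. ✗
w1: no successors, so □¬p holds vacuously. ✓
w2: successors {w1}; ¬p there: w1:F. ✗
w3: no successors, so □¬p holds vacuously. ✓
— 2 worlds.
For ¬□p:
w0: □p is T. ✗
w1: □p is T. ✗
w2: □p is T. ✗
w3: □p is T. ✗
— 0 worlds.

2 and 0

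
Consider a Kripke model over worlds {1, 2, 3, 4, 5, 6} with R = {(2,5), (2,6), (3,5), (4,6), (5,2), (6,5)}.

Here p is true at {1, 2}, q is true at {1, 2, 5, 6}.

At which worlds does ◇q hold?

1: no successors, so ◇q fails. ✗
2: successors {5, 6}; q there: 5:T, 6:T. ✓
3: successors {5}; q there: 5:T. ✓
4: successors {6}; q there: 6:T. ✓
5: successors {2}; q there: 2:T. ✓
6: successors {5}; q there: 5:T. ✓

{2, 3, 4, 5, 6}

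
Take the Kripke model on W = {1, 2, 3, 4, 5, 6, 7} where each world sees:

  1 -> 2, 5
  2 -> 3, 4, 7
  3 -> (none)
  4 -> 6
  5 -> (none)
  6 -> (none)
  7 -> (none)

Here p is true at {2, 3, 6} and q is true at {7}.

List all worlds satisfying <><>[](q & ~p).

{1, 2}

1: successors {2, 5}; <>[](q & ~p) there: 2:T, 5:F. ✓
2: successors {3, 4, 7}; <>[](q & ~p) there: 3:F, 4:T, 7:F. ✓
3: no successors, so <><>[](q & ~p) fails. ✗
4: successors {6}; <>[](q & ~p) there: 6:F. ✗
5: no successors, so <><>[](q & ~p) fails. ✗
6: no successors, so <><>[](q & ~p) fails. ✗
7: no successors, so <><>[](q & ~p) fails. ✗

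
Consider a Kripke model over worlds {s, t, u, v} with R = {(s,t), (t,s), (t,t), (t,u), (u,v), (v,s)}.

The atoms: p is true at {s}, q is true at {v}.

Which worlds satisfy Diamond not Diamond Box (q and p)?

s: successors {t}; not Diamond Box (q and p) there: t:T. ✓
t: successors {s, t, u}; not Diamond Box (q and p) there: s:T, t:T, u:T. ✓
u: successors {v}; not Diamond Box (q and p) there: v:T. ✓
v: successors {s}; not Diamond Box (q and p) there: s:T. ✓

{s, t, u, v}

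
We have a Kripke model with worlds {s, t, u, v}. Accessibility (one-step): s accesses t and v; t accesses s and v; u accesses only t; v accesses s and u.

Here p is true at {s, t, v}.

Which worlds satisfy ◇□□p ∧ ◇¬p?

{v}

s: ◇□□p is T, ◇¬p is F. ✗
t: ◇□□p is T, ◇¬p is F. ✗
u: ◇□□p is F, ◇¬p is F. ✗
v: ◇□□p is T, ◇¬p is T. ✓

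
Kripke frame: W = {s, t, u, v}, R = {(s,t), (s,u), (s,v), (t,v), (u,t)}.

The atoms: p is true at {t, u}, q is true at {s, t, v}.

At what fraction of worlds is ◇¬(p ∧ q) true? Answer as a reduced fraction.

s: successors {t, u, v}; ¬(p ∧ q) there: t:F, u:T, v:T. ✓
t: successors {v}; ¬(p ∧ q) there: v:T. ✓
u: successors {t}; ¬(p ∧ q) there: t:F. ✗
v: no successors, so ◇¬(p ∧ q) fails. ✗
That's 2 of 4 worlds, so 2/4 = 1/2.

1/2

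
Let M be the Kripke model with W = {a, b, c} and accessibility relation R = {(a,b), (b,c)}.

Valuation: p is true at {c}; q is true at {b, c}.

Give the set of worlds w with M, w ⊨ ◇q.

a: successors {b}; q there: b:T. ✓
b: successors {c}; q there: c:T. ✓
c: no successors, so ◇q fails. ✗

{a, b}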